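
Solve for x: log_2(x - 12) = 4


Convert to exponential form: x - 12 = 2^4 = 16
x = 16 + 12 = 28
Check: log_2(28 - 12) = log_2(16) = log_2(16) = 4 ✓

x = 28


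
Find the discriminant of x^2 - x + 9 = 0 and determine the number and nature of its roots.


For ax^2 + bx + c = 0, discriminant D = b^2 - 4ac
Here a = 1, b = -1, c = 9
D = (-1)^2 - 4(1)(9) = 1 - 36 = -35

D = -35 < 0
The equation has no real roots (2 complex conjugate roots).

Discriminant = -35, no real roots (2 complex conjugate roots)


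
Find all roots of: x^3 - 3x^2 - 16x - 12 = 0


Let p(x) = x^3 - 3x^2 - 16x - 12. By the rational root theorem (leading coefficient 1), any rational root is an integer divisor of 12: try ±1, ±2, ... in turn.
Test x = 1: value = -30 ≠ 0.
Test x = -1: value = 0 ✓, so (x + 1) is a factor.
Synthetic division by (x + 1): bring down 1; 1(-1) - 3 = -4; (-4)(-1) - 16 = -12; (-12)(-1) - 12 = 0 → quotient x^2 - 4x - 12, remainder 0.
Solve the quadratic x^2 - 4x - 12 = 0: discriminant = (-4)^2 - 4(1)(-12) = 16 + 48 = 64.
sqrt(64) = 8, so x = (4 ± 8)/2: x = 6 or x = -2.
Collecting all roots found:

x = -2, x = -1, x = 6


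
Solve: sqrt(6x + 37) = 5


Square both sides: 6x + 37 = 5^2 = 25
6x = 25 - 37 = -12
x = -2
Check: sqrt(6*(-2) + 37) = sqrt(25) = 5 ✓

x = -2


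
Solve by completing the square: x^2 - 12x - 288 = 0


Start: x^2 - 12x - 288 = 0
Move constant: x^2 - 12x = 288
Half of -12 is -6, squared is 36
Add 36 to both sides: x^2 - 12x + 36 = 324
(x - 6)^2 = 324
x - 6 = ±18
x = 6 + 18 = 24 or x = 6 - 18 = -12

x = -12, x = 24


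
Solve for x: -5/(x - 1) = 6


Multiply both sides by (x - 1): -5 = 6(x - 1)
Distribute: -5 = 6x - 6
6x = -5 + 6 = 1
x = 1/6

x = 1/6


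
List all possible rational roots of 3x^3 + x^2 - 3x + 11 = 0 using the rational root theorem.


Rational root theorem: possible roots are ±p/q where:
  p divides the constant term (11): p ∈ {1, 11}
  q divides the leading coefficient (3): q ∈ {1, 3}

All possible rational roots: -11, -11/3, -1, -1/3, 1/3, 1, 11/3, 11

-11, -11/3, -1, -1/3, 1/3, 1, 11/3, 11


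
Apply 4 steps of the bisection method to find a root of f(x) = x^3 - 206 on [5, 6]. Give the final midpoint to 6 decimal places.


f(x) = x^3 - 206
f(5) = -81 < 0
f(6) = 10 > 0

Step 1: midpoint = (5.000000 + 6.000000)/2 = 5.500000
  f(5.500000) = -39.625000
  f(mid) < 0, so root is in [5.500000, 6.000000]

Step 2: midpoint = (5.500000 + 6.000000)/2 = 5.750000
  f(5.750000) = -15.890625
  f(mid) < 0, so root is in [5.750000, 6.000000]

Step 3: midpoint = (5.750000 + 6.000000)/2 = 5.875000
  f(5.875000) = -3.220703
  f(mid) < 0, so root is in [5.875000, 6.000000]

Step 4: midpoint = (5.875000 + 6.000000)/2 = 5.937500
  f(5.937500) = 3.320068
  f(mid) > 0, so root is in [5.875000, 5.937500]

midpoint = 5.937500


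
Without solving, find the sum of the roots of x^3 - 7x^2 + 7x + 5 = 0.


By Vieta's formulas for x^3 + bx^2 + cx + d = 0:
  r1 + r2 + r3 = -b/a = 7
  r1*r2 + r1*r3 + r2*r3 = c/a = 7
  r1*r2*r3 = -d/a = -5


Sum = 7


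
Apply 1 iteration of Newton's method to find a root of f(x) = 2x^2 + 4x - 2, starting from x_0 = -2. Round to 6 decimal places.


Newton's method: x_(n+1) = x_n - f(x_n)/f'(x_n)
f(x) = 2x^2 + 4x - 2
f'(x) = 4x + 4

Iteration 1:
  f(-2.000000) = -2.000000
  f'(-2.000000) = -4.000000
  x_1 = -2.000000 - (-2.000000)/(-4.000000) = -2.500000

x_1 = -2.500000


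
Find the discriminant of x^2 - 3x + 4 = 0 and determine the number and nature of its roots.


For ax^2 + bx + c = 0, discriminant D = b^2 - 4ac
Here a = 1, b = -3, c = 4
D = (-3)^2 - 4(1)(4) = 9 - 16 = -7

D = -7 < 0
The equation has no real roots (2 complex conjugate roots).

Discriminant = -7, no real roots (2 complex conjugate roots)


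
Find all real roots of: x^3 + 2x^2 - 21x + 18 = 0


Let p(x) = x^3 + 2x^2 - 21x + 18. By the rational root theorem (leading coefficient 1), any rational root is an integer divisor of 18: try ±1, ±2, ... in turn.
Test x = 1: value = 0 ✓, so (x - 1) is a factor.
Synthetic division by (x - 1): bring down 1; 1(1) + 2 = 3; 3(1) - 21 = -18; (-18)(1) + 18 = 0 → quotient x^2 + 3x - 18, remainder 0.
Solve the quadratic x^2 + 3x - 18 = 0: discriminant = 3^2 - 4(1)(-18) = 9 + 72 = 81.
sqrt(81) = 9, so x = (-3 ± 9)/2: x = 3 or x = -6.

x = -6, x = 1, x = 3


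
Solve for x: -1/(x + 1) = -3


Multiply both sides by (x + 1): -1 = -3(x + 1)
Distribute: -1 = -3x - 3
-3x = -1 + 3 = 2
x = -2/3

x = -2/3


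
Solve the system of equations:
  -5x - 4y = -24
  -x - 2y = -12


Using Cramer's rule:
Determinant D = (-5)(-2) - (-1)(-4) = 10 - 4 = 6
Dx = (-24)(-2) - (-12)(-4) = 48 - 48 = 0
Dy = (-5)(-12) - (-1)(-24) = 60 - 24 = 36
x = Dx/D = 0/6 = 0
y = Dy/D = 36/6 = 6

x = 0, y = 6


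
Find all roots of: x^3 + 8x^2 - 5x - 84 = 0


Let p(x) = x^3 + 8x^2 - 5x - 84. By the rational root theorem (leading coefficient 1), any rational root is an integer divisor of 84: try ±1, ±2, ... in turn.
Test x = 1: value = -80 ≠ 0.
Test x = -1: value = -72 ≠ 0.
Test x = 2: value = -54 ≠ 0.
Test x = -2: value = -50 ≠ 0.
Test x = 3: value = 0 ✓, so (x - 3) is a factor.
Synthetic division by (x - 3): bring down 1; 1(3) + 8 = 11; 11(3) - 5 = 28; 28(3) - 84 = 0 → quotient x^2 + 11x + 28, remainder 0.
Solve the quadratic x^2 + 11x + 28 = 0: discriminant = 11^2 - 4(1)(28) = 121 - 112 = 9.
sqrt(9) = 3, so x = (-11 ± 3)/2: x = -4 or x = -7.
Collecting all roots found:

x = -7, x = -4, x = 3


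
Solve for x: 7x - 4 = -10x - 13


Starting with: 7x - 4 = -10x - 13
Move all x terms to left: (7 + 10)x = -13 + 4
Simplify: 17x = -9
Divide both sides by 17: x = -9/17

x = -9/17


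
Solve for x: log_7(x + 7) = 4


Convert to exponential form: x + 7 = 7^4 = 2401
x = 2401 - 7 = 2394
Check: log_7(2394 + 7) = log_7(2401) = log_7(2401) = 4 ✓

x = 2394


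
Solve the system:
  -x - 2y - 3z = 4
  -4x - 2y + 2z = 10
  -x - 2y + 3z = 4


Using Cramer's rule. Expand each determinant along the first row.
D  = (-1)*[(-2)*3 - 2*(-2)] - (-2)*[(-4)*3 - 2*(-1)] + (-3)*[(-4)*(-2) - (-2)*(-1)]
  = (-1)*(-2) - (-2)*(-10) + (-3)*(6) = -36
Dx = 4*[(-2)*3 - 2*(-2)] - (-2)*[10*3 - 2*4] + (-3)*[10*(-2) - (-2)*4]
  = 4*(-2) - (-2)*(22) + (-3)*(-12) = 72
Dy = (-1)*[10*3 - 2*4] - 4*[(-4)*3 - 2*(-1)] + (-3)*[(-4)*4 - 10*(-1)]
  = (-1)*(22) - 4*(-10) + (-3)*(-6) = 36
Dz = (-1)*[(-2)*4 - 10*(-2)] - (-2)*[(-4)*4 - 10*(-1)] + 4*[(-4)*(-2) - (-2)*(-1)]
  = (-1)*(12) - (-2)*(-6) + 4*(6) = 0
x = Dx/D = 72/-36 = -2, y = Dy/D = 36/-36 = -1, z = Dz/D = 0/-36 = 0
Check eq1: (-1)(-2) + (-2)(-1) + (-3)(0) = 4 = 4 ✓
Check eq2: (-4)(-2) + (-2)(-1) + (2)(0) = 10 = 10 ✓
Check eq3: (-1)(-2) + (-2)(-1) + (3)(0) = 4 = 4 ✓

x = -2, y = -1, z = 0


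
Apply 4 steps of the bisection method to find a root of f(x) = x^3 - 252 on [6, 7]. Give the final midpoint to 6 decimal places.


f(x) = x^3 - 252
f(6) = -36 < 0
f(7) = 91 > 0

Step 1: midpoint = (6.000000 + 7.000000)/2 = 6.500000
  f(6.500000) = 22.625000
  f(mid) > 0, so root is in [6.000000, 6.500000]

Step 2: midpoint = (6.000000 + 6.500000)/2 = 6.250000
  f(6.250000) = -7.859375
  f(mid) < 0, so root is in [6.250000, 6.500000]

Step 3: midpoint = (6.250000 + 6.500000)/2 = 6.375000
  f(6.375000) = 7.083984
  f(mid) > 0, so root is in [6.250000, 6.375000]

Step 4: midpoint = (6.250000 + 6.375000)/2 = 6.312500
  f(6.312500) = -0.461670
  f(mid) < 0, so root is in [6.312500, 6.375000]

midpoint = 6.312500


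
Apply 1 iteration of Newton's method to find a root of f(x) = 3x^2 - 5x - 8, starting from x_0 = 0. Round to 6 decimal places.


Newton's method: x_(n+1) = x_n - f(x_n)/f'(x_n)
f(x) = 3x^2 - 5x - 8
f'(x) = 6x - 5

Iteration 1:
  f(0.000000) = -8.000000
  f'(0.000000) = -5.000000
  x_1 = 0.000000 - (-8.000000)/(-5.000000) = -1.600000

x_1 = -1.600000


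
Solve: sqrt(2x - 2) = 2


Square both sides: 2x - 2 = 2^2 = 4
2x = 4 + 2 = 6
x = 3
Check: sqrt(2*3 - 2) = sqrt(4) = 2 ✓

x = 3


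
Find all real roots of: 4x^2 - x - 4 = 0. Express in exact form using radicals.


Using the quadratic formula: x = (-b ± sqrt(b^2 - 4ac)) / (2a)
Here a = 4, b = -1, c = -4
Discriminant = b^2 - 4ac = (-1)^2 - 4(4)(-4) = 1 + 64 = 65
Since discriminant = 65 > 0, there are two real roots.
x = (1 ± sqrt(65)) / 8
Numerically: x ≈ 1.1328 or x ≈ -0.8828

x = (1 + sqrt(65)) / 8 or x = (1 - sqrt(65)) / 8


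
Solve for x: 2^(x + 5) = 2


Express both sides with the same base.
2 = 2^1
Since the bases match, equate exponents: x + 5 = 1
So x = 1 - (5) = -4

x = -4


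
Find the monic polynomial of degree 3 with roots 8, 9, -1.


A monic polynomial with roots 8, 9, -1 is:
p(x) = (x - 8)(x - 9)(x + 1)
After multiplying by (x - 8): x - 8
After multiplying by (x - 9): x^2 - 17x + 72
After multiplying by (x + 1): x^3 - 16x^2 + 55x + 72

x^3 - 16x^2 + 55x + 72


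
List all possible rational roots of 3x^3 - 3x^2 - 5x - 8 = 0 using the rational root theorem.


Rational root theorem: possible roots are ±p/q where:
  p divides the constant term (-8): p ∈ {1, 2, 4, 8}
  q divides the leading coefficient (3): q ∈ {1, 3}

All possible rational roots: -8, -4, -8/3, -2, -4/3, -1, -2/3, -1/3, 1/3, 2/3, 1, 4/3, 2, 8/3, 4, 8

-8, -4, -8/3, -2, -4/3, -1, -2/3, -1/3, 1/3, 2/3, 1, 4/3, 2, 8/3, 4, 8


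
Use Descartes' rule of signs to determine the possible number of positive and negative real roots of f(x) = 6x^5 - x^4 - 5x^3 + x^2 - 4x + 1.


Descartes' rule of signs:

For positive roots, count sign changes in f(x) = 6x^5 - x^4 - 5x^3 + x^2 - 4x + 1:
Signs of coefficients: +, -, -, +, -, +
Number of sign changes: 4
Possible positive real roots: 4, 2, 0

For negative roots, examine f(-x) = -6x^5 - x^4 + 5x^3 + x^2 + 4x + 1:
Signs of coefficients: -, -, +, +, +, +
Number of sign changes: 1
Possible negative real roots: 1

Positive roots: 4 or 2 or 0; Negative roots: 1


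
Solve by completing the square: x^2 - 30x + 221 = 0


Start: x^2 - 30x + 221 = 0
Move constant: x^2 - 30x = -221
Half of -30 is -15, squared is 225
Add 225 to both sides: x^2 - 30x + 225 = 4
(x - 15)^2 = 4
x - 15 = ±2
x = 15 + 2 = 17 or x = 15 - 2 = 13

x = 13, x = 17


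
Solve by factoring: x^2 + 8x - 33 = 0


We need two numbers that multiply to -33 and add to 8.
Those numbers are -3 and 11 (since (-3) * 11 = -33 and (-3) + 11 = 8).
So x^2 + 8x - 33 = (x - 3)(x + 11) = 0
Setting each factor to zero: x = 3 or x = -11

x = -11, x = 3


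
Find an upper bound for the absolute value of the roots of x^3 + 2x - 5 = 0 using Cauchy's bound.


Cauchy's bound: all roots r satisfy |r| <= 1 + max(|a_i/a_n|) for i = 0,...,n-1
where a_n is the leading coefficient.

Coefficients: [1, 0, 2, -5]
Leading coefficient a_n = 1
Ratios |a_i/a_n|: 0, 2, 5
Maximum ratio: 5
Cauchy's bound: |r| <= 1 + 5 = 6

Upper bound = 6


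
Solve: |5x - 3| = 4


An absolute value equation |expr| = 4 gives two cases:
Case 1: 5x - 3 = 4
  5x = 7, so x = 7/5
Case 2: 5x - 3 = -4
  5x = -1, so x = -1/5

x = -1/5, x = 7/5


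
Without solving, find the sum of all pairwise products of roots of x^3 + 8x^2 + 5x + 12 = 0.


By Vieta's formulas for x^3 + bx^2 + cx + d = 0:
  r1 + r2 + r3 = -b/a = -8
  r1*r2 + r1*r3 + r2*r3 = c/a = 5
  r1*r2*r3 = -d/a = -12


Sum of pairwise products = 5


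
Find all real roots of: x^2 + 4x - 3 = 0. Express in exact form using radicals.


Using the quadratic formula: x = (-b ± sqrt(b^2 - 4ac)) / (2a)
Here a = 1, b = 4, c = -3
Discriminant = b^2 - 4ac = 4^2 - 4(1)(-3) = 16 + 12 = 28
Since discriminant = 28 > 0, there are two real roots.
x = (-4 ± 2*sqrt(7)) / 2
Simplifying: x = -2 ± sqrt(7)
Numerically: x ≈ 0.6458 or x ≈ -4.6458

x = -2 + sqrt(7) or x = -2 - sqrt(7)


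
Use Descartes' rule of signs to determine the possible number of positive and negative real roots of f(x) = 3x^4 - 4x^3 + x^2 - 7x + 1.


Descartes' rule of signs:

For positive roots, count sign changes in f(x) = 3x^4 - 4x^3 + x^2 - 7x + 1:
Signs of coefficients: +, -, +, -, +
Number of sign changes: 4
Possible positive real roots: 4, 2, 0

For negative roots, examine f(-x) = 3x^4 + 4x^3 + x^2 + 7x + 1:
Signs of coefficients: +, +, +, +, +
Number of sign changes: 0
Possible negative real roots: 0

Positive roots: 4 or 2 or 0; Negative roots: 0


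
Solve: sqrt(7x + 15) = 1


Square both sides: 7x + 15 = 1^2 = 1
7x = 1 - 15 = -14
x = -2
Check: sqrt(7*(-2) + 15) = sqrt(1) = 1 ✓

x = -2


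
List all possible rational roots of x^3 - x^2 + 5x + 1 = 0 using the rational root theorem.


Rational root theorem: possible roots are ±p/q where:
  p divides the constant term (1): p ∈ {1}
  q divides the leading coefficient (1): q ∈ {1}

All possible rational roots: -1, 1

-1, 1


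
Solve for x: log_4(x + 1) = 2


Convert to exponential form: x + 1 = 4^2 = 16
x = 16 - 1 = 15
Check: log_4(15 + 1) = log_4(16) = log_4(16) = 2 ✓

x = 15


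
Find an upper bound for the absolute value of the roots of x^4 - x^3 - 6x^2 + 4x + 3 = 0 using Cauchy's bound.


Cauchy's bound: all roots r satisfy |r| <= 1 + max(|a_i/a_n|) for i = 0,...,n-1
where a_n is the leading coefficient.

Coefficients: [1, -1, -6, 4, 3]
Leading coefficient a_n = 1
Ratios |a_i/a_n|: 1, 6, 4, 3
Maximum ratio: 6
Cauchy's bound: |r| <= 1 + 6 = 7

Upper bound = 7


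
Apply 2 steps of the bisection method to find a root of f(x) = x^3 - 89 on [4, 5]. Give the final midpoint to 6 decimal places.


f(x) = x^3 - 89
f(4) = -25 < 0
f(5) = 36 > 0

Step 1: midpoint = (4.000000 + 5.000000)/2 = 4.500000
  f(4.500000) = 2.125000
  f(mid) > 0, so root is in [4.000000, 4.500000]

Step 2: midpoint = (4.000000 + 4.500000)/2 = 4.250000
  f(4.250000) = -12.234375
  f(mid) < 0, so root is in [4.250000, 4.500000]

midpoint = 4.250000


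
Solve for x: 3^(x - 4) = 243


Express both sides with the same base.
243 = 3^5
Since the bases match, equate exponents: x - 4 = 5
So x = 5 - (-4) = 9

x = 9


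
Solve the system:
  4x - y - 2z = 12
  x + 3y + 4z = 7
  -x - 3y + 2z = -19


Using Cramer's rule. Expand each determinant along the first row.
D  = 4*[3*2 - 4*(-3)] - (-1)*[1*2 - 4*(-1)] + (-2)*[1*(-3) - 3*(-1)]
  = 4*(18) - (-1)*(6) + (-2)*(0) = 78
Dx = 12*[3*2 - 4*(-3)] - (-1)*[7*2 - 4*(-19)] + (-2)*[7*(-3) - 3*(-19)]
  = 12*(18) - (-1)*(90) + (-2)*(36) = 234
Dy = 4*[7*2 - 4*(-19)] - 12*[1*2 - 4*(-1)] + (-2)*[1*(-19) - 7*(-1)]
  = 4*(90) - 12*(6) + (-2)*(-12) = 312
Dz = 4*[3*(-19) - 7*(-3)] - (-1)*[1*(-19) - 7*(-1)] + 12*[1*(-3) - 3*(-1)]
  = 4*(-36) - (-1)*(-12) + 12*(0) = -156
x = Dx/D = 234/78 = 3, y = Dy/D = 312/78 = 4, z = Dz/D = -156/78 = -2
Check eq1: (4)(3) + (-1)(4) + (-2)(-2) = 12 = 12 ✓
Check eq2: (1)(3) + (3)(4) + (4)(-2) = 7 = 7 ✓
Check eq3: (-1)(3) + (-3)(4) + (2)(-2) = -19 = -19 ✓

x = 3, y = 4, z = -2


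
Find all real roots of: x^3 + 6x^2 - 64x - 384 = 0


Let p(x) = x^3 + 6x^2 - 64x - 384. By the rational root theorem (leading coefficient 1), any rational root is an integer divisor of 384: try ±1, ±2, ... in turn.
Test x = 1: value = -441 ≠ 0.
Test x = -1: value = -315 ≠ 0.
Test x = 2: value = -480 ≠ 0.
Test x = -2: value = -240 ≠ 0.
Test x = 3: value = -495 ≠ 0.
Test x = -3: value = -165 ≠ 0.
Test x = 4: value = -480 ≠ 0.
Test x = -4: value = -96 ≠ 0.
Test x = 6: value = -336 ≠ 0.
Test x = -6: value = 0 ✓, so (x + 6) is a factor.
Synthetic division by (x + 6): bring down 1; 1(-6) + 6 = 0; 0(-6) - 64 = -64; (-64)(-6) - 384 = 0 → quotient x^2 - 64, remainder 0.
Solve the quadratic x^2 - 64 = 0: discriminant = 0^2 - 4(1)(-64) = 0 + 256 = 256.
sqrt(256) = 16, so x = (0 ± 16)/2: x = 8 or x = -8.

x = -8, x = -6, x = 8


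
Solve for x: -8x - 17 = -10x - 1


Starting with: -8x - 17 = -10x - 1
Move all x terms to left: (-8 + 10)x = -1 + 17
Simplify: 2x = 16
Divide both sides by 2: x = 8

x = 8


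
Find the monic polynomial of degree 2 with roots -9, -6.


A monic polynomial with roots -9, -6 is:
p(x) = (x + 9)(x + 6)
After multiplying by (x + 9): x + 9
After multiplying by (x + 6): x^2 + 15x + 54

x^2 + 15x + 54


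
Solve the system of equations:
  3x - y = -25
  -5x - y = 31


Using Cramer's rule:
Determinant D = (3)(-1) - (-5)(-1) = -3 - 5 = -8
Dx = (-25)(-1) - (31)(-1) = 25 + 31 = 56
Dy = (3)(31) - (-5)(-25) = 93 - 125 = -32
x = Dx/D = 56/-8 = -7
y = Dy/D = -32/-8 = 4

x = -7, y = 4


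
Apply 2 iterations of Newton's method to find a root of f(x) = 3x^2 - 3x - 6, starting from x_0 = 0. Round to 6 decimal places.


Newton's method: x_(n+1) = x_n - f(x_n)/f'(x_n)
f(x) = 3x^2 - 3x - 6
f'(x) = 6x - 3

Iteration 1:
  f(0.000000) = -6.000000
  f'(0.000000) = -3.000000
  x_1 = 0.000000 - (-6.000000)/(-3.000000) = -2.000000

Iteration 2:
  f(-2.000000) = 12.000000
  f'(-2.000000) = -15.000000
  x_2 = -2.000000 - (12.000000)/(-15.000000) = -1.200000

x_2 = -1.200000


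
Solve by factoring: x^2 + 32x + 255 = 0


We need two numbers that multiply to 255 and add to 32.
Those numbers are 15 and 17 (since 15 * 17 = 255 and 15 + 17 = 32).
So x^2 + 32x + 255 = (x + 15)(x + 17) = 0
Setting each factor to zero: x = -15 or x = -17

x = -17, x = -15


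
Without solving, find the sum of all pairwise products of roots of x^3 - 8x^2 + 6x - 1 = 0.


By Vieta's formulas for x^3 + bx^2 + cx + d = 0:
  r1 + r2 + r3 = -b/a = 8
  r1*r2 + r1*r3 + r2*r3 = c/a = 6
  r1*r2*r3 = -d/a = 1


Sum of pairwise products = 6


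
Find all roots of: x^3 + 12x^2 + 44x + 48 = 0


Let p(x) = x^3 + 12x^2 + 44x + 48. By the rational root theorem (leading coefficient 1), any rational root is an integer divisor of 48: try ±1, ±2, ... in turn.
Test x = 1: value = 105 ≠ 0.
Test x = -1: value = 15 ≠ 0.
Test x = 2: value = 192 ≠ 0.
Test x = -2: value = 0 ✓, so (x + 2) is a factor.
Synthetic division by (x + 2): bring down 1; 1(-2) + 12 = 10; 10(-2) + 44 = 24; 24(-2) + 48 = 0 → quotient x^2 + 10x + 24, remainder 0.
Solve the quadratic x^2 + 10x + 24 = 0: discriminant = 10^2 - 4(1)(24) = 100 - 96 = 4.
sqrt(4) = 2, so x = (-10 ± 2)/2: x = -4 or x = -6.
Collecting all roots found:

x = -6, x = -4, x = -2


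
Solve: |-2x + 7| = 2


An absolute value equation |expr| = 2 gives two cases:
Case 1: -2x + 7 = 2
  -2x = -5, so x = 5/2
Case 2: -2x + 7 = -2
  -2x = -9, so x = 9/2

x = 5/2, x = 9/2


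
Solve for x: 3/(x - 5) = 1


Multiply both sides by (x - 5): 3 = 1(x - 5)
Distribute: 3 = x - 5
x = 3 + 5 = 8
x = 8

x = 8


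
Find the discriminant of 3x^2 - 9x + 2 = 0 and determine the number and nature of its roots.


For ax^2 + bx + c = 0, discriminant D = b^2 - 4ac
Here a = 3, b = -9, c = 2
D = (-9)^2 - 4(3)(2) = 81 - 24 = 57

D = 57 > 0 but not a perfect square
The equation has 2 distinct real irrational roots.

Discriminant = 57, 2 distinct real irrational roots


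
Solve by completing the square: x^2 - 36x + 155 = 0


Start: x^2 - 36x + 155 = 0
Move constant: x^2 - 36x = -155
Half of -36 is -18, squared is 324
Add 324 to both sides: x^2 - 36x + 324 = 169
(x - 18)^2 = 169
x - 18 = ±13
x = 18 + 13 = 31 or x = 18 - 13 = 5

x = 5, x = 31


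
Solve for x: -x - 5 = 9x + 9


Starting with: -x - 5 = 9x + 9
Move all x terms to left: (-1 - 9)x = 9 + 5
Simplify: -10x = 14
Divide both sides by -10: x = -7/5

x = -7/5


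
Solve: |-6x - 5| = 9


An absolute value equation |expr| = 9 gives two cases:
Case 1: -6x - 5 = 9
  -6x = 14, so x = -7/3
Case 2: -6x - 5 = -9
  -6x = -4, so x = 2/3

x = -7/3, x = 2/3


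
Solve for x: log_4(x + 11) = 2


Convert to exponential form: x + 11 = 4^2 = 16
x = 16 - 11 = 5
Check: log_4(5 + 11) = log_4(16) = log_4(16) = 2 ✓

x = 5


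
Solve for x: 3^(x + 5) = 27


Express both sides with the same base.
27 = 3^3
Since the bases match, equate exponents: x + 5 = 3
So x = 3 - (5) = -2

x = -2


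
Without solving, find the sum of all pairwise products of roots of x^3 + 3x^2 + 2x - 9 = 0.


By Vieta's formulas for x^3 + bx^2 + cx + d = 0:
  r1 + r2 + r3 = -b/a = -3
  r1*r2 + r1*r3 + r2*r3 = c/a = 2
  r1*r2*r3 = -d/a = 9


Sum of pairwise products = 2


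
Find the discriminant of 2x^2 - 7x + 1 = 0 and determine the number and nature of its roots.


For ax^2 + bx + c = 0, discriminant D = b^2 - 4ac
Here a = 2, b = -7, c = 1
D = (-7)^2 - 4(2)(1) = 49 - 8 = 41

D = 41 > 0 but not a perfect square
The equation has 2 distinct real irrational roots.

Discriminant = 41, 2 distinct real irrational roots


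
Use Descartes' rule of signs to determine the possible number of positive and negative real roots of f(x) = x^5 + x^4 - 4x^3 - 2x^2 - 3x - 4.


Descartes' rule of signs:

For positive roots, count sign changes in f(x) = x^5 + x^4 - 4x^3 - 2x^2 - 3x - 4:
Signs of coefficients: +, +, -, -, -, -
Number of sign changes: 1
Possible positive real roots: 1

For negative roots, examine f(-x) = -x^5 + x^4 + 4x^3 - 2x^2 + 3x - 4:
Signs of coefficients: -, +, +, -, +, -
Number of sign changes: 4
Possible negative real roots: 4, 2, 0

Positive roots: 1; Negative roots: 4 or 2 or 0


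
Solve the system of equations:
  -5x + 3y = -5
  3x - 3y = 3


Using Cramer's rule:
Determinant D = (-5)(-3) - (3)(3) = 15 - 9 = 6
Dx = (-5)(-3) - (3)(3) = 15 - 9 = 6
Dy = (-5)(3) - (3)(-5) = -15 + 15 = 0
x = Dx/D = 6/6 = 1
y = Dy/D = 0/6 = 0

x = 1, y = 0


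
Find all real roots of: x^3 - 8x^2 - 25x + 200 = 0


Let p(x) = x^3 - 8x^2 - 25x + 200. By the rational root theorem (leading coefficient 1), any rational root is an integer divisor of 200: try ±1, ±2, ... in turn.
Test x = 1: value = 168 ≠ 0.
Test x = -1: value = 216 ≠ 0.
Test x = 2: value = 126 ≠ 0.
Test x = -2: value = 210 ≠ 0.
Test x = 4: value = 36 ≠ 0.
Test x = -4: value = 108 ≠ 0.
Test x = 5: value = 0 ✓, so (x - 5) is a factor.
Synthetic division by (x - 5): bring down 1; 1(5) - 8 = -3; (-3)(5) - 25 = -40; (-40)(5) + 200 = 0 → quotient x^2 - 3x - 40, remainder 0.
Solve the quadratic x^2 - 3x - 40 = 0: discriminant = (-3)^2 - 4(1)(-40) = 9 + 160 = 169.
sqrt(169) = 13, so x = (3 ± 13)/2: x = 8 or x = -5.

x = -5, x = 5, x = 8


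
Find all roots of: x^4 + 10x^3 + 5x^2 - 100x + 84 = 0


Let p(x) = x^4 + 10x^3 + 5x^2 - 100x + 84. By the rational root theorem (leading coefficient 1), any rational root is an integer divisor of 84: try ±1, ±2, ... in turn.
Test x = 1: value = 0 ✓, so (x - 1) is a factor.
Synthetic division by (x - 1): bring down 1; 1(1) + 10 = 11; 11(1) + 5 = 16; 16(1) - 100 = -84; (-84)(1) + 84 = 0 → quotient x^3 + 11x^2 + 16x - 84, remainder 0.
Continue with the quotient x^3 + 11x^2 + 16x - 84 (candidates must divide 84; re-test x = 1 first in case it repeats).
Test x = 1: value = -56 ≠ 0.
Test x = -1: value = -90 ≠ 0.
Test x = 2: value = 0 ✓, so (x - 2) is a factor.
Synthetic division by (x - 2): bring down 1; 1(2) + 11 = 13; 13(2) + 16 = 42; 42(2) - 84 = 0 → quotient x^2 + 13x + 42, remainder 0.
Solve the quadratic x^2 + 13x + 42 = 0: discriminant = 13^2 - 4(1)(42) = 169 - 168 = 1.
sqrt(1) = 1, so x = (-13 ± 1)/2: x = -6 or x = -7.
Collecting all roots found:

x = -7, x = -6, x = 1, x = 2


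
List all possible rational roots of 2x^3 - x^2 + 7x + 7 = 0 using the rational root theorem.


Rational root theorem: possible roots are ±p/q where:
  p divides the constant term (7): p ∈ {1, 7}
  q divides the leading coefficient (2): q ∈ {1, 2}

All possible rational roots: -7, -7/2, -1, -1/2, 1/2, 1, 7/2, 7

-7, -7/2, -1, -1/2, 1/2, 1, 7/2, 7


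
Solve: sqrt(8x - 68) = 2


Square both sides: 8x - 68 = 2^2 = 4
8x = 4 + 68 = 72
x = 9
Check: sqrt(8*9 - 68) = sqrt(4) = 2 ✓

x = 9


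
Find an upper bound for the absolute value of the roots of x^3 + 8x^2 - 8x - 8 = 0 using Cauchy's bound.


Cauchy's bound: all roots r satisfy |r| <= 1 + max(|a_i/a_n|) for i = 0,...,n-1
where a_n is the leading coefficient.

Coefficients: [1, 8, -8, -8]
Leading coefficient a_n = 1
Ratios |a_i/a_n|: 8, 8, 8
Maximum ratio: 8
Cauchy's bound: |r| <= 1 + 8 = 9

Upper bound = 9


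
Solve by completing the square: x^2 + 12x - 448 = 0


Start: x^2 + 12x - 448 = 0
Move constant: x^2 + 12x = 448
Half of 12 is 6, squared is 36
Add 36 to both sides: x^2 + 12x + 36 = 484
(x + 6)^2 = 484
x + 6 = ±22
x = -6 + 22 = 16 or x = -6 - 22 = -28

x = -28, x = 16


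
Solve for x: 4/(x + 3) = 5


Multiply both sides by (x + 3): 4 = 5(x + 3)
Distribute: 4 = 5x + 15
5x = 4 - 15 = -11
x = -11/5

x = -11/5


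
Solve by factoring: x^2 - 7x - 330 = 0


We need two numbers that multiply to -330 and add to -7.
Those numbers are 15 and -22 (since 15 * (-22) = -330 and 15 + (-22) = -7).
So x^2 - 7x - 330 = (x + 15)(x - 22) = 0
Setting each factor to zero: x = -15 or x = 22

x = -15, x = 22


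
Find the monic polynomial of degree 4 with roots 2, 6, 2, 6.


A monic polynomial with roots 2, 6, 2, 6 is:
p(x) = (x - 2)(x - 6)(x - 2)(x - 6)
After multiplying by (x - 2): x - 2
After multiplying by (x - 6): x^2 - 8x + 12
After multiplying by (x - 2): x^3 - 10x^2 + 28x - 24
After multiplying by (x - 6): x^4 - 16x^3 + 88x^2 - 192x + 144

x^4 - 16x^3 + 88x^2 - 192x + 144


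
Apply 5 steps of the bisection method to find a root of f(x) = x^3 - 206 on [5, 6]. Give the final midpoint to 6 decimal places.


f(x) = x^3 - 206
f(5) = -81 < 0
f(6) = 10 > 0

Step 1: midpoint = (5.000000 + 6.000000)/2 = 5.500000
  f(5.500000) = -39.625000
  f(mid) < 0, so root is in [5.500000, 6.000000]

Step 2: midpoint = (5.500000 + 6.000000)/2 = 5.750000
  f(5.750000) = -15.890625
  f(mid) < 0, so root is in [5.750000, 6.000000]

Step 3: midpoint = (5.750000 + 6.000000)/2 = 5.875000
  f(5.875000) = -3.220703
  f(mid) < 0, so root is in [5.875000, 6.000000]

Step 4: midpoint = (5.875000 + 6.000000)/2 = 5.937500
  f(5.937500) = 3.320068
  f(mid) > 0, so root is in [5.875000, 5.937500]

Step 5: midpoint = (5.875000 + 5.937500)/2 = 5.906250
  f(5.906250) = 0.032379
  f(mid) > 0, so root is in [5.875000, 5.906250]

midpoint = 5.906250


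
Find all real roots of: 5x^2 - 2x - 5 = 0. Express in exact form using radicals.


Using the quadratic formula: x = (-b ± sqrt(b^2 - 4ac)) / (2a)
Here a = 5, b = -2, c = -5
Discriminant = b^2 - 4ac = (-2)^2 - 4(5)(-5) = 4 + 100 = 104
Since discriminant = 104 > 0, there are two real roots.
x = (2 ± 2*sqrt(26)) / 10
Simplifying: x = (1 ± sqrt(26)) / 5
Numerically: x ≈ 1.2198 or x ≈ -0.8198

x = (1 + sqrt(26)) / 5 or x = (1 - sqrt(26)) / 5


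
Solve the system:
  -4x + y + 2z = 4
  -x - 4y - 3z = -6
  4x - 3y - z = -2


Using Cramer's rule. Expand each determinant along the first row.
D  = (-4)*[(-4)*(-1) - (-3)*(-3)] - 1*[(-1)*(-1) - (-3)*4] + 2*[(-1)*(-3) - (-4)*4]
  = (-4)*(-5) - 1*(13) + 2*(19) = 45
Dx = 4*[(-4)*(-1) - (-3)*(-3)] - 1*[(-6)*(-1) - (-3)*(-2)] + 2*[(-6)*(-3) - (-4)*(-2)]
  = 4*(-5) - 1*(0) + 2*(10) = 0
Dy = (-4)*[(-6)*(-1) - (-3)*(-2)] - 4*[(-1)*(-1) - (-3)*4] + 2*[(-1)*(-2) - (-6)*4]
  = (-4)*(0) - 4*(13) + 2*(26) = 0
Dz = (-4)*[(-4)*(-2) - (-6)*(-3)] - 1*[(-1)*(-2) - (-6)*4] + 4*[(-1)*(-3) - (-4)*4]
  = (-4)*(-10) - 1*(26) + 4*(19) = 90
x = Dx/D = 0/45 = 0, y = Dy/D = 0/45 = 0, z = Dz/D = 90/45 = 2
Check eq1: (-4)(0) + (1)(0) + (2)(2) = 4 = 4 ✓
Check eq2: (-1)(0) + (-4)(0) + (-3)(2) = -6 = -6 ✓
Check eq3: (4)(0) + (-3)(0) + (-1)(2) = -2 = -2 ✓

x = 0, y = 0, z = 2


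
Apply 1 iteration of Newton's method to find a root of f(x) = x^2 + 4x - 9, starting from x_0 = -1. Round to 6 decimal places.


Newton's method: x_(n+1) = x_n - f(x_n)/f'(x_n)
f(x) = x^2 + 4x - 9
f'(x) = 2x + 4

Iteration 1:
  f(-1.000000) = -12.000000
  f'(-1.000000) = 2.000000
  x_1 = -1.000000 - (-12.000000)/(2.000000) = 5.000000

x_1 = 5.000000


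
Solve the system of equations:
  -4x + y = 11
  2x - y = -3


Using Cramer's rule:
Determinant D = (-4)(-1) - (2)(1) = 4 - 2 = 2
Dx = (11)(-1) - (-3)(1) = -11 + 3 = -8
Dy = (-4)(-3) - (2)(11) = 12 - 22 = -10
x = Dx/D = -8/2 = -4
y = Dy/D = -10/2 = -5

x = -4, y = -5


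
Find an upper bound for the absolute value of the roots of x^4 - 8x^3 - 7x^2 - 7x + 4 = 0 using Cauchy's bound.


Cauchy's bound: all roots r satisfy |r| <= 1 + max(|a_i/a_n|) for i = 0,...,n-1
where a_n is the leading coefficient.

Coefficients: [1, -8, -7, -7, 4]
Leading coefficient a_n = 1
Ratios |a_i/a_n|: 8, 7, 7, 4
Maximum ratio: 8
Cauchy's bound: |r| <= 1 + 8 = 9

Upper bound = 9


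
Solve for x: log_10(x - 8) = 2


Convert to exponential form: x - 8 = 10^2 = 100
x = 100 + 8 = 108
Check: log_10(108 - 8) = log_10(100) = log_10(100) = 2 ✓

x = 108


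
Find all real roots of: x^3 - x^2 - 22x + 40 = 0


Let p(x) = x^3 - x^2 - 22x + 40. By the rational root theorem (leading coefficient 1), any rational root is an integer divisor of 40: try ±1, ±2, ... in turn.
Test x = 1: value = 18 ≠ 0.
Test x = -1: value = 60 ≠ 0.
Test x = 2: value = 0 ✓, so (x - 2) is a factor.
Synthetic division by (x - 2): bring down 1; 1(2) - 1 = 1; 1(2) - 22 = -20; (-20)(2) + 40 = 0 → quotient x^2 + x - 20, remainder 0.
Solve the quadratic x^2 + x - 20 = 0: discriminant = 1^2 - 4(1)(-20) = 1 + 80 = 81.
sqrt(81) = 9, so x = (-1 ± 9)/2: x = 4 or x = -5.

x = -5, x = 2, x = 4


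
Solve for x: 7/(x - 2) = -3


Multiply both sides by (x - 2): 7 = -3(x - 2)
Distribute: 7 = -3x + 6
-3x = 7 - 6 = 1
x = -1/3

x = -1/3


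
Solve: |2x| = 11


An absolute value equation |expr| = 11 gives two cases:
Case 1: 2x = 11
  2x = 11, so x = 11/2
Case 2: 2x = -11
  2x = -11, so x = -11/2

x = -11/2, x = 11/2


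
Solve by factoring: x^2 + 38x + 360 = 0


We need two numbers that multiply to 360 and add to 38.
Those numbers are 18 and 20 (since 18 * 20 = 360 and 18 + 20 = 38).
So x^2 + 38x + 360 = (x + 18)(x + 20) = 0
Setting each factor to zero: x = -18 or x = -20

x = -20, x = -18


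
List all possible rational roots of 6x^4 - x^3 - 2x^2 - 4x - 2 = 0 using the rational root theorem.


Rational root theorem: possible roots are ±p/q where:
  p divides the constant term (-2): p ∈ {1, 2}
  q divides the leading coefficient (6): q ∈ {1, 2, 3, 6}

All possible rational roots: -2, -1, -2/3, -1/2, -1/3, -1/6, 1/6, 1/3, 1/2, 2/3, 1, 2

-2, -1, -2/3, -1/2, -1/3, -1/6, 1/6, 1/3, 1/2, 2/3, 1, 2


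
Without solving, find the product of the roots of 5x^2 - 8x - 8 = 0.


By Vieta's formulas for ax^2 + bx + c = 0:
  Sum of roots = -b/a
  Product of roots = c/a

Here a = 5, b = -8, c = -8
Sum = -(-8)/5 = 8/5
Product = -8/5 = -8/5

Product = -8/5


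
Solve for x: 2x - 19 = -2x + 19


Starting with: 2x - 19 = -2x + 19
Move all x terms to left: (2 + 2)x = 19 + 19
Simplify: 4x = 38
Divide both sides by 4: x = 19/2

x = 19/2


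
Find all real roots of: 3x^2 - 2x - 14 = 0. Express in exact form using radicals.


Using the quadratic formula: x = (-b ± sqrt(b^2 - 4ac)) / (2a)
Here a = 3, b = -2, c = -14
Discriminant = b^2 - 4ac = (-2)^2 - 4(3)(-14) = 4 + 168 = 172
Since discriminant = 172 > 0, there are two real roots.
x = (2 ± 2*sqrt(43)) / 6
Simplifying: x = (1 ± sqrt(43)) / 3
Numerically: x ≈ 2.5191 or x ≈ -1.8525

x = (1 + sqrt(43)) / 3 or x = (1 - sqrt(43)) / 3


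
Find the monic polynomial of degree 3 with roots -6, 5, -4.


A monic polynomial with roots -6, 5, -4 is:
p(x) = (x + 6)(x - 5)(x + 4)
After multiplying by (x + 6): x + 6
After multiplying by (x - 5): x^2 + x - 30
After multiplying by (x + 4): x^3 + 5x^2 - 26x - 120

x^3 + 5x^2 - 26x - 120


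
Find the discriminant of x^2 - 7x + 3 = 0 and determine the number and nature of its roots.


For ax^2 + bx + c = 0, discriminant D = b^2 - 4ac
Here a = 1, b = -7, c = 3
D = (-7)^2 - 4(1)(3) = 49 - 12 = 37

D = 37 > 0 but not a perfect square
The equation has 2 distinct real irrational roots.

Discriminant = 37, 2 distinct real irrational roots


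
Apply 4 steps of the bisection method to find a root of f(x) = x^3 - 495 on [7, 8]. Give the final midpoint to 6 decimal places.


f(x) = x^3 - 495
f(7) = -152 < 0
f(8) = 17 > 0

Step 1: midpoint = (7.000000 + 8.000000)/2 = 7.500000
  f(7.500000) = -73.125000
  f(mid) < 0, so root is in [7.500000, 8.000000]

Step 2: midpoint = (7.500000 + 8.000000)/2 = 7.750000
  f(7.750000) = -29.515625
  f(mid) < 0, so root is in [7.750000, 8.000000]

Step 3: midpoint = (7.750000 + 8.000000)/2 = 7.875000
  f(7.875000) = -6.626953
  f(mid) < 0, so root is in [7.875000, 8.000000]

Step 4: midpoint = (7.875000 + 8.000000)/2 = 7.937500
  f(7.937500) = 5.093506
  f(mid) > 0, so root is in [7.875000, 7.937500]

midpoint = 7.937500


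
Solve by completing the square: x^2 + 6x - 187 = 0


Start: x^2 + 6x - 187 = 0
Move constant: x^2 + 6x = 187
Half of 6 is 3, squared is 9
Add 9 to both sides: x^2 + 6x + 9 = 196
(x + 3)^2 = 196
x + 3 = ±14
x = -3 + 14 = 11 or x = -3 - 14 = -17

x = -17, x = 11


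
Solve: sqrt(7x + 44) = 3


Square both sides: 7x + 44 = 3^2 = 9
7x = 9 - 44 = -35
x = -5
Check: sqrt(7*(-5) + 44) = sqrt(9) = 3 ✓

x = -5


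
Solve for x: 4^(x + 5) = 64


Express both sides with the same base.
64 = 4^3
Since the bases match, equate exponents: x + 5 = 3
So x = 3 - (5) = -2

x = -2


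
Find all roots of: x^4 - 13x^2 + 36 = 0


Let p(x) = x^4 - 13x^2 + 36. By the rational root theorem (leading coefficient 1), any rational root is an integer divisor of 36: try ±1, ±2, ... in turn.
Test x = 1: value = 24 ≠ 0.
Test x = -1: value = 24 ≠ 0.
Test x = 2: value = 0 ✓, so (x - 2) is a factor.
Synthetic division by (x - 2): bring down 1; 1(2) + 0 = 2; 2(2) - 13 = -9; (-9)(2) + 0 = -18; (-18)(2) + 36 = 0 → quotient x^3 + 2x^2 - 9x - 18, remainder 0.
Continue with the quotient x^3 + 2x^2 - 9x - 18 (candidates must divide 18; re-test x = 2 first in case it repeats).
Test x = 2: value = -20 ≠ 0.
Test x = -2: value = 0 ✓, so (x + 2) is a factor.
Synthetic division by (x + 2): bring down 1; 1(-2) + 2 = 0; 0(-2) - 9 = -9; (-9)(-2) - 18 = 0 → quotient x^2 - 9, remainder 0.
Solve the quadratic x^2 - 9 = 0: discriminant = 0^2 - 4(1)(-9) = 0 + 36 = 36.
sqrt(36) = 6, so x = (0 ± 6)/2: x = 3 or x = -3.
Collecting all roots found:

x = -3, x = -2, x = 2, x = 3


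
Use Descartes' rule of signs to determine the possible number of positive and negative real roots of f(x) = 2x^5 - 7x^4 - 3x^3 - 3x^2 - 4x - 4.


Descartes' rule of signs:

For positive roots, count sign changes in f(x) = 2x^5 - 7x^4 - 3x^3 - 3x^2 - 4x - 4:
Signs of coefficients: +, -, -, -, -, -
Number of sign changes: 1
Possible positive real roots: 1

For negative roots, examine f(-x) = -2x^5 - 7x^4 + 3x^3 - 3x^2 + 4x - 4:
Signs of coefficients: -, -, +, -, +, -
Number of sign changes: 4
Possible negative real roots: 4, 2, 0

Positive roots: 1; Negative roots: 4 or 2 or 0


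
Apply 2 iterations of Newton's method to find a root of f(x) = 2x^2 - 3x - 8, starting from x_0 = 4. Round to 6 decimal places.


Newton's method: x_(n+1) = x_n - f(x_n)/f'(x_n)
f(x) = 2x^2 - 3x - 8
f'(x) = 4x - 3

Iteration 1:
  f(4.000000) = 12.000000
  f'(4.000000) = 13.000000
  x_1 = 4.000000 - (12.000000)/(13.000000) = 3.076923

Iteration 2:
  f(3.076923) = 1.704142
  f'(3.076923) = 9.307692
  x_2 = 3.076923 - (1.704142)/(9.307692) = 2.893833

x_2 = 2.893833


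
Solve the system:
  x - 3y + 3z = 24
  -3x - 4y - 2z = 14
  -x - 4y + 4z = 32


Using Cramer's rule. Expand each determinant along the first row.
D  = 1*[(-4)*4 - (-2)*(-4)] - (-3)*[(-3)*4 - (-2)*(-1)] + 3*[(-3)*(-4) - (-4)*(-1)]
  = 1*(-24) - (-3)*(-14) + 3*(8) = -42
Dx = 24*[(-4)*4 - (-2)*(-4)] - (-3)*[14*4 - (-2)*32] + 3*[14*(-4) - (-4)*32]
  = 24*(-24) - (-3)*(120) + 3*(72) = 0
Dy = 1*[14*4 - (-2)*32] - 24*[(-3)*4 - (-2)*(-1)] + 3*[(-3)*32 - 14*(-1)]
  = 1*(120) - 24*(-14) + 3*(-82) = 210
Dz = 1*[(-4)*32 - 14*(-4)] - (-3)*[(-3)*32 - 14*(-1)] + 24*[(-3)*(-4) - (-4)*(-1)]
  = 1*(-72) - (-3)*(-82) + 24*(8) = -126
x = Dx/D = 0/-42 = 0, y = Dy/D = 210/-42 = -5, z = Dz/D = -126/-42 = 3
Check eq1: (1)(0) + (-3)(-5) + (3)(3) = 24 = 24 ✓
Check eq2: (-3)(0) + (-4)(-5) + (-2)(3) = 14 = 14 ✓
Check eq3: (-1)(0) + (-4)(-5) + (4)(3) = 32 = 32 ✓

x = 0, y = -5, z = 3


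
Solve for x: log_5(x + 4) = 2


Convert to exponential form: x + 4 = 5^2 = 25
x = 25 - 4 = 21
Check: log_5(21 + 4) = log_5(25) = log_5(25) = 2 ✓

x = 21


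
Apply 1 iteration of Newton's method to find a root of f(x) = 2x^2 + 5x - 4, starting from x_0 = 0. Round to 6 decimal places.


Newton's method: x_(n+1) = x_n - f(x_n)/f'(x_n)
f(x) = 2x^2 + 5x - 4
f'(x) = 4x + 5

Iteration 1:
  f(0.000000) = -4.000000
  f'(0.000000) = 5.000000
  x_1 = 0.000000 - (-4.000000)/(5.000000) = 0.800000

x_1 = 0.800000


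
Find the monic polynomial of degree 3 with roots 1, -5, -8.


A monic polynomial with roots 1, -5, -8 is:
p(x) = (x - 1)(x + 5)(x + 8)
After multiplying by (x - 1): x - 1
After multiplying by (x + 5): x^2 + 4x - 5
After multiplying by (x + 8): x^3 + 12x^2 + 27x - 40

x^3 + 12x^2 + 27x - 40


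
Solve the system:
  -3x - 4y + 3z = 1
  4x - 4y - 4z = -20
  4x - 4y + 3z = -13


Using Cramer's rule. Expand each determinant along the first row.
D  = (-3)*[(-4)*3 - (-4)*(-4)] - (-4)*[4*3 - (-4)*4] + 3*[4*(-4) - (-4)*4]
  = (-3)*(-28) - (-4)*(28) + 3*(0) = 196
Dx = 1*[(-4)*3 - (-4)*(-4)] - (-4)*[(-20)*3 - (-4)*(-13)] + 3*[(-20)*(-4) - (-4)*(-13)]
  = 1*(-28) - (-4)*(-112) + 3*(28) = -392
Dy = (-3)*[(-20)*3 - (-4)*(-13)] - 1*[4*3 - (-4)*4] + 3*[4*(-13) - (-20)*4]
  = (-3)*(-112) - 1*(28) + 3*(28) = 392
Dz = (-3)*[(-4)*(-13) - (-20)*(-4)] - (-4)*[4*(-13) - (-20)*4] + 1*[4*(-4) - (-4)*4]
  = (-3)*(-28) - (-4)*(28) + 1*(0) = 196
x = Dx/D = -392/196 = -2, y = Dy/D = 392/196 = 2, z = Dz/D = 196/196 = 1
Check eq1: (-3)(-2) + (-4)(2) + (3)(1) = 1 = 1 ✓
Check eq2: (4)(-2) + (-4)(2) + (-4)(1) = -20 = -20 ✓
Check eq3: (4)(-2) + (-4)(2) + (3)(1) = -13 = -13 ✓

x = -2, y = 2, z = 1


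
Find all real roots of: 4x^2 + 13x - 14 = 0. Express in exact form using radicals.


Using the quadratic formula: x = (-b ± sqrt(b^2 - 4ac)) / (2a)
Here a = 4, b = 13, c = -14
Discriminant = b^2 - 4ac = 13^2 - 4(4)(-14) = 169 + 224 = 393
Since discriminant = 393 > 0, there are two real roots.
x = (-13 ± sqrt(393)) / 8
Numerically: x ≈ 0.8530 or x ≈ -4.1030

x = (-13 + sqrt(393)) / 8 or x = (-13 - sqrt(393)) / 8


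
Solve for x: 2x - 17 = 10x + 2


Starting with: 2x - 17 = 10x + 2
Move all x terms to left: (2 - 10)x = 2 + 17
Simplify: -8x = 19
Divide both sides by -8: x = -19/8

x = -19/8


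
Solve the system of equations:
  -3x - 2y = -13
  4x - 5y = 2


Using Cramer's rule:
Determinant D = (-3)(-5) - (4)(-2) = 15 + 8 = 23
Dx = (-13)(-5) - (2)(-2) = 65 + 4 = 69
Dy = (-3)(2) - (4)(-13) = -6 + 52 = 46
x = Dx/D = 69/23 = 3
y = Dy/D = 46/23 = 2

x = 3, y = 2


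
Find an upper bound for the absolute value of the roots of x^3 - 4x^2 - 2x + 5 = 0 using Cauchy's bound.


Cauchy's bound: all roots r satisfy |r| <= 1 + max(|a_i/a_n|) for i = 0,...,n-1
where a_n is the leading coefficient.

Coefficients: [1, -4, -2, 5]
Leading coefficient a_n = 1
Ratios |a_i/a_n|: 4, 2, 5
Maximum ratio: 5
Cauchy's bound: |r| <= 1 + 5 = 6

Upper bound = 6


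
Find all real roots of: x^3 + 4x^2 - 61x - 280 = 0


Let p(x) = x^3 + 4x^2 - 61x - 280. By the rational root theorem (leading coefficient 1), any rational root is an integer divisor of 280: try ±1, ±2, ... in turn.
Test x = 1: value = -336 ≠ 0.
Test x = -1: value = -216 ≠ 0.
Test x = 2: value = -378 ≠ 0.
Test x = -2: value = -150 ≠ 0.
Test x = 4: value = -396 ≠ 0.
Test x = -4: value = -36 ≠ 0.
Test x = 5: value = -360 ≠ 0.
Test x = -5: value = 0 ✓, so (x + 5) is a factor.
Synthetic division by (x + 5): bring down 1; 1(-5) + 4 = -1; (-1)(-5) - 61 = -56; (-56)(-5) - 280 = 0 → quotient x^2 - x - 56, remainder 0.
Solve the quadratic x^2 - x - 56 = 0: discriminant = (-1)^2 - 4(1)(-56) = 1 + 224 = 225.
sqrt(225) = 15, so x = (1 ± 15)/2: x = 8 or x = -7.

x = -7, x = -5, x = 8


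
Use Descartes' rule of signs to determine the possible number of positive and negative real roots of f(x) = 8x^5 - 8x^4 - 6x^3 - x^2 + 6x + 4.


Descartes' rule of signs:

For positive roots, count sign changes in f(x) = 8x^5 - 8x^4 - 6x^3 - x^2 + 6x + 4:
Signs of coefficients: +, -, -, -, +, +
Number of sign changes: 2
Possible positive real roots: 2, 0

For negative roots, examine f(-x) = -8x^5 - 8x^4 + 6x^3 - x^2 - 6x + 4:
Signs of coefficients: -, -, +, -, -, +
Number of sign changes: 3
Possible negative real roots: 3, 1

Positive roots: 2 or 0; Negative roots: 3 or 1
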